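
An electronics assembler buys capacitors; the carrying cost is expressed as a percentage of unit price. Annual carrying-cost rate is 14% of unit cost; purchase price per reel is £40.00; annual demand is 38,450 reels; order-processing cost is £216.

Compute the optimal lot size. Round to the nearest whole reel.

Carrying cost H = £40 × 14% = £5.6000/reel/yr
Q* = √(2·D·S / H) = √(2·38,450·216 / 5.6) = √2,966,142.9 ≈ 1,722.25

1,722 reels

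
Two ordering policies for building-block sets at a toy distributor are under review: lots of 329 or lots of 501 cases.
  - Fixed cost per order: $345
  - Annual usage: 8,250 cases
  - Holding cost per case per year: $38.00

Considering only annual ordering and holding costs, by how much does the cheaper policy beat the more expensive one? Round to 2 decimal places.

Annual cost at Q: ordering D·S/Q plus holding Q·H/2.
TC(329) = (8,250/329)×345 + (329/2)×38 = $14,902.22
TC(501) = (8,250/501)×345 + (501/2)×38 = $15,200.14
Cheaper: Q = 329.  Difference = $297.92

$297.92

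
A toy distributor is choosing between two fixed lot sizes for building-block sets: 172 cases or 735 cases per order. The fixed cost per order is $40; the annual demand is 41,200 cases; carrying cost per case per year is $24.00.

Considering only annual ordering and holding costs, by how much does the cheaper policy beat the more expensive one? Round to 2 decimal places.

$583.22

TC(Q) = (D/Q)S + (Q/2)H
TC(172) = (41,200/172)×40 + (172/2)×24 = $11,645.40
TC(735) = (41,200/735)×40 + (735/2)×24 = $11,062.18
|ΔTC| = |$11,645.40 − $11,062.18| = $583.22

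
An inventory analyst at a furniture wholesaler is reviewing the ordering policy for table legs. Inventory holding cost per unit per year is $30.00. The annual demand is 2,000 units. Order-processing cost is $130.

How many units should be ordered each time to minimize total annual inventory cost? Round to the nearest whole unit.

Q* = √(2·D·S / H) = √(2·2,000·130 / 30) = √17,333.3 ≈ 131.66

132 units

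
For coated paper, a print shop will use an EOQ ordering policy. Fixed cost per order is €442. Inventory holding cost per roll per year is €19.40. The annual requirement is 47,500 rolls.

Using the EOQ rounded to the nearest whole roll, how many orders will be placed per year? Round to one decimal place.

32.3 orders per year

Optimal lot size Q* = (2 × 47,500 × €442 / €19.4)^½ ≈ 1,471.20 → Q = 1,471
N = D/Q = 47,500/1,471 ≈ 32.291 orders/yr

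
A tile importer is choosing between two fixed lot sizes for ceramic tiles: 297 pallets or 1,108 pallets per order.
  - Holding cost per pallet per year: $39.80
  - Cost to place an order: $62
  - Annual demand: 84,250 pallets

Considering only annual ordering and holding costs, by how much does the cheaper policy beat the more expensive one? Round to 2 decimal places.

Annual cost at Q: ordering D·S/Q plus holding Q·H/2.
TC(297) = (84,250/297)×62 + (297/2)×39.8 = $23,497.84
TC(1,108) = (84,250/1,108)×62 + (1,108/2)×39.8 = $26,763.55
Cheaper: Q = 297.  Difference = $3,265.71

$3,265.71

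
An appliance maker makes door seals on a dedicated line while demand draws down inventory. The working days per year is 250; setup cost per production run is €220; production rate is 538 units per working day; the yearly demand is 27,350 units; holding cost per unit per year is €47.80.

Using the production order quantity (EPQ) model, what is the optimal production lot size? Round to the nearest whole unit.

d = 27,350/250 = 109.4000 units/day;  effective holding cost H(1 − d/p) = 47.8·(1 − 109.4000/538) = 38.08007
Q* = √(2DS / H_eff) = √(2·27,350·220 / 38.08007) ≈ 562.16

562 units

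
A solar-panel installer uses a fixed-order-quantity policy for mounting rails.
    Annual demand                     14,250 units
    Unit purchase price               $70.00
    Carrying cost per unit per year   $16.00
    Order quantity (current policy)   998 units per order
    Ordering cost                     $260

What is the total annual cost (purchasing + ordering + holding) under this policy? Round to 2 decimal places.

Ordering: D/Q × S = 14,250/998 × $260 = $3,712.42
Holding:  Q/2 × H = 998/2 × $16 = $7,984.00
Purchase cost = D·C = 14,250 × 70 = $997,500.00
Total = $3,712.42 + $7,984.00 + $997,500.00 = $1,009,196.42

$1,009,196.42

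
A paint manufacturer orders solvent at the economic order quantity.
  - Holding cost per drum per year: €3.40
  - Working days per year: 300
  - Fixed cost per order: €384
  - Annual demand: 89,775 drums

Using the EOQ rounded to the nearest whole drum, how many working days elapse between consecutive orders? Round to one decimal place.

Optimal lot size Q* = (2 × 89,775 × €384 / €3.4)^½ ≈ 4,503.18 → Q = 4,503 drums
Cycle time = (working days × Q)/D = (300 × 4,503) / 89,775 = 15.048 days

15.0 days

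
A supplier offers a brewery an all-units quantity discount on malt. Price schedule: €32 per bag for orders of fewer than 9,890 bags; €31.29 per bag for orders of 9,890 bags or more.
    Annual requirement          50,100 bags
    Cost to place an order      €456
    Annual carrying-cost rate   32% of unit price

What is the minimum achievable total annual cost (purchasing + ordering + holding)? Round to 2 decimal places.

H₁ = 32%×€32 = €10.2400;  H₂ = 32%×€31.29 = €10.0128
EOQ₁ = √(2×50,100×456/10.2400) = 2,112.35  (< 9,890, feasible at tier 1)
EOQ₂ = √(2×50,100×456/10.0128) = 2,136.18  (< 9,890 → use Q = 9,890 at tier-2 price)
TC(tier 1 (EOQ₁), Q≈2,112.4) = €1,624,830.49
TC(tier 2, Q≈9,890.0) = €1,619,452.27
Minimum at tier 2: €1,619,452.27

€1,619,452.27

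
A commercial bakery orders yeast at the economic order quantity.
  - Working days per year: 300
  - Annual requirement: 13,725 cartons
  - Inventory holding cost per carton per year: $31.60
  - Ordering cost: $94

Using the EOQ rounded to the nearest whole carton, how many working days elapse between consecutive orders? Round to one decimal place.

6.3 days

2DS/H = 2·13,725·94/31.6 = 81,655.06
EOQ = √81,655.06 ≈ 285.75 → Q = 286 cartons
Cycle time = (working days × Q)/D = (300 × 286) / 13,725 = 6.251 days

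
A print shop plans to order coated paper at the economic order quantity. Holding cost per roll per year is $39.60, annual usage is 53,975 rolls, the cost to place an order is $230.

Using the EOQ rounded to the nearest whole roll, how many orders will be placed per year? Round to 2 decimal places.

68.15 orders per year

2DS/H = 2·53,975·230/39.6 = 626,982.32
EOQ = √626,982.32 ≈ 791.82 → Q = 792
Orders per year = D/Q = 53,975 / 792 = 68.150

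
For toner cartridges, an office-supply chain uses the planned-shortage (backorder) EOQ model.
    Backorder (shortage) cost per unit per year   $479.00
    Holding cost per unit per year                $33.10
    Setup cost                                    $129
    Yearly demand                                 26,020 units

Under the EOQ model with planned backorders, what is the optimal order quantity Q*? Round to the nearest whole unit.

Q* = √(2DS/H) · √((H + b)/b)
   = √(2 × 26,020 × 129 / 33.1) · √((33.1 + 479) / 479)
   = 450.349 × 1.0340 ≈ 465.65

466 units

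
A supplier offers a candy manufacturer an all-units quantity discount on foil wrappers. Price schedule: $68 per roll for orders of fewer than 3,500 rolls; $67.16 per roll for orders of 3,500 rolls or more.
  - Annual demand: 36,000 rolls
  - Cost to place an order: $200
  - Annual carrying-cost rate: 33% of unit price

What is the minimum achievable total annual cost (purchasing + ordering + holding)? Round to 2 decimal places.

$2,458,602.04

H₁ = 33%×$68 = $22.4400;  H₂ = 33%×$67.16 = $22.1628
EOQ₁ = √(2×36,000×200/22.4400) = 801.07  (< 3,500, feasible at tier 1)
EOQ₂ = √(2×36,000×200/22.1628) = 806.06  (< 3,500 → use Q = 3,500 at tier-2 price)
TC(tier 1 (EOQ₁), Q≈801.1) = $2,465,975.98
TC(tier 2, Q≈3,500.0) = $2,458,602.04
Minimum at tier 2: $2,458,602.04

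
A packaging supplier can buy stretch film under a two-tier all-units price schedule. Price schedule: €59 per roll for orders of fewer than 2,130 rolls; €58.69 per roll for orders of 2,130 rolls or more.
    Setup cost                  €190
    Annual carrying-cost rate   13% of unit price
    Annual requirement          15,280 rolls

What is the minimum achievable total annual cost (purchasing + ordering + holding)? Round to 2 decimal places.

€906,271.84

H₁ = 13%×€59 = €7.6700;  H₂ = 13%×€58.69 = €7.6297
EOQ₁ = √(2×15,280×190/7.6700) = 870.07  (< 2,130, feasible at tier 1)
EOQ₂ = √(2×15,280×190/7.6297) = 872.37  (< 2,130 → use Q = 2,130 at tier-2 price)
TC(tier 1 (EOQ₁), Q≈870.1) = €908,193.46
TC(tier 2, Q≈2,130.0) = €906,271.84
Minimum at tier 2: €906,271.84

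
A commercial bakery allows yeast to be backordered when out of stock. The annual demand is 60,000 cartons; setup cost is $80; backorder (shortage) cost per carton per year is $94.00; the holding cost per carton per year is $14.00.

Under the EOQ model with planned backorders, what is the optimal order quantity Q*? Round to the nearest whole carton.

888 cartons

Q* = √(2DS/H) · √((H + b)/b)
   = √(2 × 60,000 × 80 / 14) · √((14 + 94) / 94)
   = 828.079 × 1.0719 ≈ 887.60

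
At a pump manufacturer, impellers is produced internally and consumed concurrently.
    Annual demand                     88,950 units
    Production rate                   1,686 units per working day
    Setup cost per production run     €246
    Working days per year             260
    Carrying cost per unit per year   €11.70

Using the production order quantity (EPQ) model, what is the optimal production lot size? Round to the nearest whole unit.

2,166 units

d = 88,950/260 = 342.1154 units/day;  effective holding cost H(1 − d/p) = 11.7·(1 − 342.1154/1686) = 9.32589
Q* = √(2DS / H_eff) = √(2·88,950·246 / 9.32589) ≈ 2,166.26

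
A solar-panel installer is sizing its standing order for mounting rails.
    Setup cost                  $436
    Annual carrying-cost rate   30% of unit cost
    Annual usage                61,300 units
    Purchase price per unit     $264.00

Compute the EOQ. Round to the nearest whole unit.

822 units

Carrying cost H = $264 × 30% = $79.2000/unit/yr
Q* = √(2·D·S / H) = √(2·61,300·436 / 79.2) = √674,919.2 ≈ 821.53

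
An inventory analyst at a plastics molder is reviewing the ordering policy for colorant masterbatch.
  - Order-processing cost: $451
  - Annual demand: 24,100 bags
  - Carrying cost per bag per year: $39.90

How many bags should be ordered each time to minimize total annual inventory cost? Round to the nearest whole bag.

2DS/H = 2·24,100·451/39.9 = 544,817.04
EOQ = √544,817.04 ≈ 738.12

738 bags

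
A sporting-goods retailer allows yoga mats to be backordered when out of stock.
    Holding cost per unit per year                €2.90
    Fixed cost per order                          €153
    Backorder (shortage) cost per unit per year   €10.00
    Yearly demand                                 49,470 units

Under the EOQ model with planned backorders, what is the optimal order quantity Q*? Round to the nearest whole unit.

Q* = √(2DS/H) · √((H + b)/b)
   = √(2 × 49,470 × 153 / 2.9) · √((2.9 + 10) / 10)
   = 2,284.718 × 1.1358 ≈ 2,594.94

2,595 units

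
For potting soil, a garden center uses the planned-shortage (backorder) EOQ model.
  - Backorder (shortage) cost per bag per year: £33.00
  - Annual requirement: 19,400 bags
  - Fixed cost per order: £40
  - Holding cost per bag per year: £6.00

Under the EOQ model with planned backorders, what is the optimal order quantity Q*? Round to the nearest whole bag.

553 bags

Basic EOQ = √(2·19,400·40/6) = 508.593
Backorder adjustment √((H+b)/b) = √((6+33)/33) = 1.0871
Q* = 508.593 × 1.0871 ≈ 552.90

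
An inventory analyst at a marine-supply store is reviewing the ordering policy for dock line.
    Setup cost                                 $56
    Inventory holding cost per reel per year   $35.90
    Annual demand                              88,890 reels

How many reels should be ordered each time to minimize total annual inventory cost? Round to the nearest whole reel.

2DS/H = 2·88,890·56/35.9 = 277,316.99
EOQ = √277,316.99 ≈ 526.61

527 reels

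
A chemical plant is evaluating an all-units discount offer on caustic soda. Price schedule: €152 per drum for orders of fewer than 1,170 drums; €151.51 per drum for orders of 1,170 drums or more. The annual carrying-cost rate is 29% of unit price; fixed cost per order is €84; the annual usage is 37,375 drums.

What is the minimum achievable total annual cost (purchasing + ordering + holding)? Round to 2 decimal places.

H₁ = 29%×€152 = €44.0800;  H₂ = 29%×€151.51 = €43.9379
EOQ₁ = √(2×37,375×84/44.0800) = 377.42  (< 1,170, feasible at tier 1)
EOQ₂ = √(2×37,375×84/43.9379) = 378.03  (< 1,170 → use Q = 1,170 at tier-2 price)
TC(tier 1 (EOQ₁), Q≈377.4) = €5,697,636.66
TC(tier 2, Q≈1,170.0) = €5,691,073.25
Minimum at tier 2: €5,691,073.25

€5,691,073.25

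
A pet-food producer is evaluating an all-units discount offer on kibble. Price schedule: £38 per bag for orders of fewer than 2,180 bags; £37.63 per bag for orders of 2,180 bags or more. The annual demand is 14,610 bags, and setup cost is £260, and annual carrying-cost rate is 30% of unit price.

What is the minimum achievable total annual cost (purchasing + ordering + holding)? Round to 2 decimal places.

H₁ = 30%×£38 = £11.4000;  H₂ = 30%×£37.63 = £11.2890
EOQ₁ = √(2×14,610×260/11.4000) = 816.35  (< 2,180, feasible at tier 1)
EOQ₂ = √(2×14,610×260/11.2890) = 820.35  (< 2,180 → use Q = 2,180 at tier-2 price)
TC(tier 1 (EOQ₁), Q≈816.3) = £564,486.35
TC(tier 2, Q≈2,180.0) = £563,821.79
Minimum at tier 2: £563,821.79

£563,821.79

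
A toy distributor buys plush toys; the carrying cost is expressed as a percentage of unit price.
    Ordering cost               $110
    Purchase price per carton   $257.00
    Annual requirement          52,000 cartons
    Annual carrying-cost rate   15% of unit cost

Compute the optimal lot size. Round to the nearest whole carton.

Holding cost per carton per year: H = 15% × $257 = $38.5500
2DS/H = 2·52,000·110/38.55 = 296,757.46
EOQ = √296,757.46 ≈ 544.75

545 cartons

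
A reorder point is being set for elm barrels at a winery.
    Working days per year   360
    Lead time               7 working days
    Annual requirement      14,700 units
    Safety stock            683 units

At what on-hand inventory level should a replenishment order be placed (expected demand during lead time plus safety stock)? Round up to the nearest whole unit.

969 units

Daily demand d = 14,700 / 360 = 40.833 units/day
Demand during lead time = 40.833 × 7 = 285.83
Reorder point = 285.83 + 683 = 968.83 → round up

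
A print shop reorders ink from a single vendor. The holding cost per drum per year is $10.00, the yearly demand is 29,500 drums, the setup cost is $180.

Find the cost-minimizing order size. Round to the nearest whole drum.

Q* = √(2·D·S / H) = √(2·29,500·180 / 10) = √1,062,000.0 ≈ 1,030.53

1,031 drums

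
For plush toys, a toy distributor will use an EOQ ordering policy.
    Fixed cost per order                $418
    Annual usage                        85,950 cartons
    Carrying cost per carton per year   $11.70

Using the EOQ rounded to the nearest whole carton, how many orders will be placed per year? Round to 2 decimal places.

34.69 orders per year

EOQ = √(2DS/H) = √(2 × 85,950 × 418 / 11.7)
    = √(6,141,384.62) ≈ 2,478.18 → Q = 2,478
Orders per year = D/Q = 85,950 / 2,478 = 34.685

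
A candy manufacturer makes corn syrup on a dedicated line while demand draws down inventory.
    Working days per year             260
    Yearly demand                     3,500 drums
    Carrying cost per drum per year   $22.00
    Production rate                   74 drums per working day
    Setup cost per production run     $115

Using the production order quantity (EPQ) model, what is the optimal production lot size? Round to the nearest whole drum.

Daily demand d = 3,500/260 = 13.462; p = 74; 1 − d/p = 0.81809
EPQ = √(2DS / (H(1 − d/p)))
    = √(2 × 3,500 × 115 / (22 × 0.81809)) ≈ 211.49

211 drums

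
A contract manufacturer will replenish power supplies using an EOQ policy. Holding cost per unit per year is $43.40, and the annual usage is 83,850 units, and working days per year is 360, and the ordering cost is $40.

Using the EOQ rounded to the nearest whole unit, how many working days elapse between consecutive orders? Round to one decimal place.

EOQ = √(2DS/H) = √(2 × 83,850 × 40 / 43.4)
    = √(154,562.21) ≈ 393.14 → Q = 393 units
T = Q/D × 360 days = 393/83,850 × 360 = 1.687 days

1.7 days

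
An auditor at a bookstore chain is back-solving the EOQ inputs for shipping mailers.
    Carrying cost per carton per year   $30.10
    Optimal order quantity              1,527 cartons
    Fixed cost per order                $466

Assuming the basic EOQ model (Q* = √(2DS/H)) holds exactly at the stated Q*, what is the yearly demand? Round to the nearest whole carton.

From Q* = √(2DS/H) ⇒ Q*² = 2DS/H.
D = Q²H / (2S) = 1,527² × 30.1 / (2 × 466) = 75,305.84

75,306 cartons per year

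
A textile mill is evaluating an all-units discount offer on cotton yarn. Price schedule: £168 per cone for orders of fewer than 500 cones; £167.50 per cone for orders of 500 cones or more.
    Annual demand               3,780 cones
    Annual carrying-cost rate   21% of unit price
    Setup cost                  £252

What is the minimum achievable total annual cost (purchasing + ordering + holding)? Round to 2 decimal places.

H₁ = 21%×£168 = £35.2800;  H₂ = 21%×£167.50 = £35.1750
EOQ₁ = √(2×3,780×252/35.2800) = 232.38  (< 500, feasible at tier 1)
EOQ₂ = √(2×3,780×252/35.1750) = 232.73  (< 500 → use Q = 500 at tier-2 price)
TC(tier 1 (EOQ₁), Q≈232.4) = £643,238.33
TC(tier 2, Q≈500.0) = £643,848.87
Minimum at tier 1 (EOQ₁): £643,238.33

£643,238.33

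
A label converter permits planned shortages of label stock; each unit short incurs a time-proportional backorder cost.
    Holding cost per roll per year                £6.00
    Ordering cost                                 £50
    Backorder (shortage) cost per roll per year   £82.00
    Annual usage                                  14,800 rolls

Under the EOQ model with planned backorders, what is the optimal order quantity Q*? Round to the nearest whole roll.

515 rolls

Q* = √(2DS/H) · √((H + b)/b)
   = √(2 × 14,800 × 50 / 6) · √((6 + 82) / 82)
   = 496.655 × 1.0359 ≈ 514.51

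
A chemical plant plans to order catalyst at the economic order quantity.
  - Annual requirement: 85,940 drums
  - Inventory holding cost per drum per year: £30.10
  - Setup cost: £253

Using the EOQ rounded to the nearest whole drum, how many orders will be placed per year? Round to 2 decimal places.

EOQ = √(2DS/H) = √(2 × 85,940 × 253 / 30.1)
    = √(1,444,705.65) ≈ 1,201.96 → Q = 1,202
N = D/Q = 85,940/1,202 ≈ 71.498 orders/yr

71.50 orders per year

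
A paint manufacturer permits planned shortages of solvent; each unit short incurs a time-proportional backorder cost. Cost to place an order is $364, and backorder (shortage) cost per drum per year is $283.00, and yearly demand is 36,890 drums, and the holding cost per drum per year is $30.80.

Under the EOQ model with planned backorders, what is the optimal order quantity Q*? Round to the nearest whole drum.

Q* = √(2DS/H) · √((H + b)/b)
   = √(2 × 36,890 × 364 / 30.8) · √((30.8 + 283) / 283)
   = 933.780 × 1.0530 ≈ 983.28

983 drums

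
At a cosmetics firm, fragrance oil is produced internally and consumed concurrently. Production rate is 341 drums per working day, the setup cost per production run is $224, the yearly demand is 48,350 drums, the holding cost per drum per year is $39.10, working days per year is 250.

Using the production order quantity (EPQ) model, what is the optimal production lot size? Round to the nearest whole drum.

1,131 drums

Daily demand d = 48,350/250 = 193.400; p = 341; 1 − d/p = 0.43284
EPQ = √(2DS / (H(1 − d/p)))
    = √(2 × 48,350 × 224 / (39.1 × 0.43284)) ≈ 1,131.31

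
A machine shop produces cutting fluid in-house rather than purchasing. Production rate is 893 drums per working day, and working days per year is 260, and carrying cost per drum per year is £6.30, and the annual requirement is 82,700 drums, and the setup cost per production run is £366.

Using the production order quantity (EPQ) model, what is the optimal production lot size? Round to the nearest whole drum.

d = 82,700/260 = 318.0769 drums/day;  effective holding cost H(1 − d/p) = 6.3·(1 − 318.0769/893) = 4.05601
Q* = √(2DS / H_eff) = √(2·82,700·366 / 4.05601) ≈ 3,863.30

3,863 drums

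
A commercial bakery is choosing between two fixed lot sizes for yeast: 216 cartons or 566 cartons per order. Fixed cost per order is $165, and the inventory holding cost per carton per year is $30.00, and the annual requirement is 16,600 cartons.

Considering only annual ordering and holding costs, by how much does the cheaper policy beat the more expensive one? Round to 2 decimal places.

$2,591.33

For each Q, cost = (D/Q)·S + (Q/2)·H.
TC(216) = (16,600/216)×165 + (216/2)×30 = $15,920.56
TC(566) = (16,600/566)×165 + (566/2)×30 = $13,329.22
Cheaper: Q = 566.  Difference = $2,591.33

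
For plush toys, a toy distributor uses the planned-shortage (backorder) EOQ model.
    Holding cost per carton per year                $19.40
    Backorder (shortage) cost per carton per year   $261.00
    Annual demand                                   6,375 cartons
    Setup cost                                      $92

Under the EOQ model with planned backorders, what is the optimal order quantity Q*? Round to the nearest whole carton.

Basic EOQ = √(2·6,375·92/19.4) = 245.894
Backorder adjustment √((H+b)/b) = √((19.4+261)/261) = 1.0365
Q* = 245.894 × 1.0365 ≈ 254.87

255 cartons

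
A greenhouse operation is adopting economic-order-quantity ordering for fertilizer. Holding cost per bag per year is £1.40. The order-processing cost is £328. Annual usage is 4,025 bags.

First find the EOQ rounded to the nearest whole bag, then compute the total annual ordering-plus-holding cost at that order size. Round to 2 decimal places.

EOQ = √(2DS/H) = √(2 × 4,025 × 328 / 1.4)
    = √(1,886,000.00) ≈ 1,373.32 → Q = 1,373 bags
Annual ordering cost = (D/Q)·S = (4,025/1,373) × 328 = £961.54
Annual holding cost  = (Q/2)·H = (1,373/2) × 1.4 = £961.10
Total = £961.54 + £961.10 = £1,922.64

£1,922.64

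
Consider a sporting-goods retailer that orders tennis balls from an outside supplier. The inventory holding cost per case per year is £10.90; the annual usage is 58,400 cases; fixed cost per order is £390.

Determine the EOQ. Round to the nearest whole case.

Q* = √(2·D·S / H) = √(2·58,400·390 / 10.9) = √4,179,082.6 ≈ 2,044.28

2,044 cases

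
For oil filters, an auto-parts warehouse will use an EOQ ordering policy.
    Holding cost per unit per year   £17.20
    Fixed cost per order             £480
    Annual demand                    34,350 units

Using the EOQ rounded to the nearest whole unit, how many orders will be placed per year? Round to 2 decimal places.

24.80 orders per year

Optimal lot size Q* = (2 × 34,350 × £480 / £17.2)^½ ≈ 1,384.63 → Q = 1,385
Orders per year = D/Q = 34,350 / 1,385 = 24.801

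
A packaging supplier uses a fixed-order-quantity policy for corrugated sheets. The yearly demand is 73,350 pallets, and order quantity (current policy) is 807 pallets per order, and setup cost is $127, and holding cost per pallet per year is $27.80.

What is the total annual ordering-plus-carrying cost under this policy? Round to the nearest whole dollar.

$22,761

Orders/yr = 73,350/807 = 90.892; ordering cost = 90.892 × $127 = $11,543.31
Average inventory = 807/2 = 403.5; holding cost = 403.5 × $27.8 = $11,217.30
Total = $11,543.31 + $11,217.30 = $22,760.61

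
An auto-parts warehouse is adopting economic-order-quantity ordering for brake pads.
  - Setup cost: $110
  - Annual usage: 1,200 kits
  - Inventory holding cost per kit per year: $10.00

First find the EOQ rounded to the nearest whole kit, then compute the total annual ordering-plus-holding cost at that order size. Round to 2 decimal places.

2DS/H = 2·1,200·110/10 = 26,400.00
EOQ = √26,400.00 ≈ 162.48 → Q = 162 kits
Annual ordering cost = (D/Q)·S = (1,200/162) × 110 = $814.81
Annual holding cost  = (Q/2)·H = (162/2) × 10 = $810.00
Total = $814.81 + $810.00 = $1,624.81

$1,624.81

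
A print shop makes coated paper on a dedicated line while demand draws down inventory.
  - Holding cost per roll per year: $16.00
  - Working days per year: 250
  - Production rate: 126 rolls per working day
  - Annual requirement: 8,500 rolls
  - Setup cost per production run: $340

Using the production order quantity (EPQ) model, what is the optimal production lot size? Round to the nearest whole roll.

Daily demand d = 8,500/250 = 34.000; p = 126; 1 − d/p = 0.73016
EPQ = √(2DS / (H(1 − d/p)))
    = √(2 × 8,500 × 340 / (16 × 0.73016)) ≈ 703.39

703 rolls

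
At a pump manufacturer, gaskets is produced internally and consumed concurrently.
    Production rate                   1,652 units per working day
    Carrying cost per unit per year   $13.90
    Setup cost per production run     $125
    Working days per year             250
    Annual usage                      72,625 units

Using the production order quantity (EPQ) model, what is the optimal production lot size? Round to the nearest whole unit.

Daily demand d = 72,625/250 = 290.500; p = 1652; 1 − d/p = 0.82415
EPQ = √(2DS / (H(1 − d/p)))
    = √(2 × 72,625 × 125 / (13.9 × 0.82415)) ≈ 1,258.93

1,259 units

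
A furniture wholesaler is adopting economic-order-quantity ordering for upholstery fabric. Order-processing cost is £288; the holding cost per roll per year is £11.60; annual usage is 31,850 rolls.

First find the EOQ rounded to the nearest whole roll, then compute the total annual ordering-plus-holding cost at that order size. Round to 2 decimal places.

2DS/H = 2·31,850·288/11.6 = 1,581,517.24
EOQ = √1,581,517.24 ≈ 1,257.58 → Q = 1,258 rolls
Ordering: D/Q × S = 31,850/1,258 × £288 = £7,291.57
Holding:  Q/2 × H = 1,258/2 × £11.6 = £7,296.40
Total = £7,291.57 + £7,296.40 = £14,587.97

£14,587.97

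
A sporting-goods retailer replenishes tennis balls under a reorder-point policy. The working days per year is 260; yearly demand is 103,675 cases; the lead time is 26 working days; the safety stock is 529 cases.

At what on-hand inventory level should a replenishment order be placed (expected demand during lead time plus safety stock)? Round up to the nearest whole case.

10,897 cases

Daily demand d = 103,675 / 260 = 398.750 cases/day
Demand during lead time = 398.750 × 26 = 10,367.50
Reorder point = 10,367.50 + 529 = 10,896.50 → round up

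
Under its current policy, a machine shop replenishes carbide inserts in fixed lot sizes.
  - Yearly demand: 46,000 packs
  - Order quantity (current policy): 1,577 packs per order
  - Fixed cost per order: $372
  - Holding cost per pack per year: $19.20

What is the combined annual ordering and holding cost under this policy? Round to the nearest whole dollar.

Annual ordering cost = (D/Q)·S = (46,000/1,577) × 372 = $10,850.98
Annual holding cost  = (Q/2)·H = (1,577/2) × 19.2 = $15,139.20
Total = $10,850.98 + $15,139.20 = $25,990.18

$25,990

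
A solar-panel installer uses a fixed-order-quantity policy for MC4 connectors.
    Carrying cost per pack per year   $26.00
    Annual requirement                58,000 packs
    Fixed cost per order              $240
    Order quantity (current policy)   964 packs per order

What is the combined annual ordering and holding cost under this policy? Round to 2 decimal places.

Ordering: D/Q × S = 58,000/964 × $240 = $14,439.83
Holding:  Q/2 × H = 964/2 × $26 = $12,532.00
Total = $14,439.83 + $12,532.00 = $26,971.83

$26,971.83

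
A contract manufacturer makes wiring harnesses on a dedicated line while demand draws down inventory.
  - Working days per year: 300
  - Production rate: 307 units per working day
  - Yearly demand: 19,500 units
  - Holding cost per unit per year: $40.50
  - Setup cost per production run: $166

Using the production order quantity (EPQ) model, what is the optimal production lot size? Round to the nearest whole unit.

Daily demand d = 19,500/300 = 65.000; p = 307; 1 − d/p = 0.78827
EPQ = √(2DS / (H(1 − d/p)))
    = √(2 × 19,500 × 166 / (40.5 × 0.78827)) ≈ 450.32

450 units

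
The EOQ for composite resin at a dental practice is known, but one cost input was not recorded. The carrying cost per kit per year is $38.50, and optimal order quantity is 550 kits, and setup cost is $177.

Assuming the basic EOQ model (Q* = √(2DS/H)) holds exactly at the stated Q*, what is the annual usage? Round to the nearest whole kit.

32,899 kits per year

Since Q* = (2DS/H)^½, squaring gives Q*²·H = 2DS.
D = Q²H / (2S) = 550² × 38.5 / (2 × 177) = 32,899.01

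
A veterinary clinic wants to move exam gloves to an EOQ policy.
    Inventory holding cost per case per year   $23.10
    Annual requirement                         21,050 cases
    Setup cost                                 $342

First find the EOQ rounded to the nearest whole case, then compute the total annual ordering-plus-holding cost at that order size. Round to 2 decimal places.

$18,237.28

Optimal lot size Q* = (2 × 21,050 × $342 / $23.1)^½ ≈ 789.49 → Q = 789 cases
Ordering: D/Q × S = 21,050/789 × $342 = $9,124.33
Holding:  Q/2 × H = 789/2 × $23.1 = $9,112.95
Total = $9,124.33 + $9,112.95 = $18,237.28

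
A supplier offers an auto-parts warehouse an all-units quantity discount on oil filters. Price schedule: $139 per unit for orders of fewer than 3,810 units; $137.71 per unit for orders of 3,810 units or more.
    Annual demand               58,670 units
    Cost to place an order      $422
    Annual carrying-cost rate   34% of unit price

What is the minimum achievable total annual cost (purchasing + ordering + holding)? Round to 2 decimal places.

$8,175,138.82

H₁ = 34%×$139 = $47.2600;  H₂ = 34%×$137.71 = $46.8214
EOQ₁ = √(2×58,670×422/47.2600) = 1,023.61  (< 3,810, feasible at tier 1)
EOQ₂ = √(2×58,670×422/46.8214) = 1,028.39  (< 3,810 → use Q = 3,810 at tier-2 price)
TC(tier 1 (EOQ₁), Q≈1,023.6) = $8,203,505.57
TC(tier 2, Q≈3,810.0) = $8,175,138.82
Minimum at tier 2: $8,175,138.82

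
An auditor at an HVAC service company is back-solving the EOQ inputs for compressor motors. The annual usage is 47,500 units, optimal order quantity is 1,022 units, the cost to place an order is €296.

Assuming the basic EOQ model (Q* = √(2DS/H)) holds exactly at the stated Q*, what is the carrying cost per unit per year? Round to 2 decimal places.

From Q* = √(2DS/H) ⇒ Q*² = 2DS/H.
H = 2DS / Q² = 2 × 47,500 × 296 / 1,022² = 26.9224

€26.92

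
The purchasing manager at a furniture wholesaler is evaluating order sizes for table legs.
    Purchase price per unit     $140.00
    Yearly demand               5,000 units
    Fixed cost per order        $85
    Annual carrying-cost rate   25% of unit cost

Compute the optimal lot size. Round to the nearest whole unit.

Holding cost per unit per year: H = 25% × $140 = $35.0000
Optimal lot size Q* = (2 × 5,000 × $85 / $35)^½ ≈ 155.84

156 units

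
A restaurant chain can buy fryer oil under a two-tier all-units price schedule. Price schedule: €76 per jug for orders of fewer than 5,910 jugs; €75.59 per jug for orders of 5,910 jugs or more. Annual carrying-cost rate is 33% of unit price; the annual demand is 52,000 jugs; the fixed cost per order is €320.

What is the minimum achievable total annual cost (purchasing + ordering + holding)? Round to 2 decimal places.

H₁ = 33%×€76 = €25.0800;  H₂ = 33%×€75.59 = €24.9447
EOQ₁ = √(2×52,000×320/25.0800) = 1,151.93  (< 5,910, feasible at tier 1)
EOQ₂ = √(2×52,000×320/24.9447) = 1,155.05  (< 5,910 → use Q = 5,910 at tier-2 price)
TC(tier 1 (EOQ₁), Q≈1,151.9) = €3,980,890.52
TC(tier 2, Q≈5,910.0) = €4,007,207.16
Minimum at tier 1 (EOQ₁): €3,980,890.52

€3,980,890.52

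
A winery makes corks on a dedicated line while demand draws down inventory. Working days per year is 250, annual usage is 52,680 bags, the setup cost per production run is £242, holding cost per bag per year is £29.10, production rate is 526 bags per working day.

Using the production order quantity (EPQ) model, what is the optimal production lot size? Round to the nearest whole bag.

d = 52,680/250 = 210.7200 bags/day;  effective holding cost H(1 − d/p) = 29.1·(1 − 210.7200/526) = 17.44230
Q* = √(2DS / H_eff) = √(2·52,680·242 / 17.44230) ≈ 1,209.05

1,209 bags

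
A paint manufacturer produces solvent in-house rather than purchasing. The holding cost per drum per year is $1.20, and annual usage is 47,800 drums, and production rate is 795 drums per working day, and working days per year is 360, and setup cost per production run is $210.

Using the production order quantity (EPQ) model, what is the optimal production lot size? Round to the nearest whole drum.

Daily demand d = 47,800/360 = 132.778; p = 795; 1 − d/p = 0.83298
EPQ = √(2DS / (H(1 − d/p)))
    = √(2 × 47,800 × 210 / (1.2 × 0.83298)) ≈ 4,481.56

4,482 drums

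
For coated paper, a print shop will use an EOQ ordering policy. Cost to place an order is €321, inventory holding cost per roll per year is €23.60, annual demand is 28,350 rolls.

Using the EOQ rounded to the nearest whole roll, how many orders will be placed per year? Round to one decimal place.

32.3 orders per year

2DS/H = 2·28,350·321/23.6 = 771,216.10
EOQ = √771,216.10 ≈ 878.19 → Q = 878
N = D/Q = 28,350/878 ≈ 32.289 orders/yr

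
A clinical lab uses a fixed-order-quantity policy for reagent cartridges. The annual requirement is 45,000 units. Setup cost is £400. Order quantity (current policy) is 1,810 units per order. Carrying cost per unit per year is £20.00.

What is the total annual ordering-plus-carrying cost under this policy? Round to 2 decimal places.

Annual ordering cost = (D/Q)·S = (45,000/1,810) × 400 = £9,944.75
Annual holding cost  = (Q/2)·H = (1,810/2) × 20 = £18,100.00
Total = £9,944.75 + £18,100.00 = £28,044.75

£28,044.75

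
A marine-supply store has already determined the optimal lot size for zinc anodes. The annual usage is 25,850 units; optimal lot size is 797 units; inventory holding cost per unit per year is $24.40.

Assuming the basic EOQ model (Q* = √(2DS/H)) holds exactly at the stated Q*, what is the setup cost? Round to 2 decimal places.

$299.79

EOQ relation: Q² = 2DS/H, so rearrange for the unknown.
S = Q²H / (2D) = 797² × 24.4 / (2 × 25,850) = 299.7892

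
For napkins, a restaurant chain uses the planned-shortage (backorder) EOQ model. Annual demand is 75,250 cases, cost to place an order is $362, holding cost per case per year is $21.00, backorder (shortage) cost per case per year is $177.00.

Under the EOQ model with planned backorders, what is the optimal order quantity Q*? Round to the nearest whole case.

Q* = √(2DS/H) · √((H + b)/b)
   = √(2 × 75,250 × 362 / 21) · √((21 + 177) / 177)
   = 1,610.693 × 1.0577 ≈ 1,703.57

1,704 cases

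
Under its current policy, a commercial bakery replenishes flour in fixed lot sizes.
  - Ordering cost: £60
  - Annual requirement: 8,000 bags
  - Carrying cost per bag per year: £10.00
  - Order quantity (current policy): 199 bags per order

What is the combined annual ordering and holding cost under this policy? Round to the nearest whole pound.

£3,407

Ordering: D/Q × S = 8,000/199 × £60 = £2,412.06
Holding:  Q/2 × H = 199/2 × £10 = £995.00
Total = £2,412.06 + £995.00 = £3,407.06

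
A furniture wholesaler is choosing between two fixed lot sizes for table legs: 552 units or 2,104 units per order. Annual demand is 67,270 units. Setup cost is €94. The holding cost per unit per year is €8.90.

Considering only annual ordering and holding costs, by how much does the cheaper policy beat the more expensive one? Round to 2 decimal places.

For each Q, cost = (D/Q)·S + (Q/2)·H.
TC(552) = (67,270/552)×94 + (552/2)×8.9 = €13,911.80
TC(2,104) = (67,270/2,104)×94 + (2,104/2)×8.9 = €12,368.21
|ΔTC| = |€13,911.80 − €12,368.21| = €1,543.59

€1,543.59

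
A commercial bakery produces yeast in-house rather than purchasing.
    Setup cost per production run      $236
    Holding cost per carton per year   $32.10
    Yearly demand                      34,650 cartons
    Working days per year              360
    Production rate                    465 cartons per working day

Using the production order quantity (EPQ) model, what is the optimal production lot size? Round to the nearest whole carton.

802 cartons

d = 34,650/360 = 96.2500 cartons/day;  effective holding cost H(1 − d/p) = 32.1·(1 − 96.2500/465) = 25.45565
Q* = √(2DS / H_eff) = √(2·34,650·236 / 25.45565) ≈ 801.55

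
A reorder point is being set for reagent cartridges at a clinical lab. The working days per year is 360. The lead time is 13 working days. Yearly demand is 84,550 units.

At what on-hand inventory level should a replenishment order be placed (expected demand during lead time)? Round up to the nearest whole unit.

Daily demand d = 84,550 / 360 = 234.861 units/day
Demand during lead time = 234.861 × 13 = 3,053.19
Reorder point = 3,053.19 → round up

3,054 units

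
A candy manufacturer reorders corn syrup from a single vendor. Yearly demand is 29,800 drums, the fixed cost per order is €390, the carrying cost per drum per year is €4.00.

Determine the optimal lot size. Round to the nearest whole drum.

2DS/H = 2·29,800·390/4 = 5,811,000.00
EOQ = √5,811,000.00 ≈ 2,410.60

2,411 drums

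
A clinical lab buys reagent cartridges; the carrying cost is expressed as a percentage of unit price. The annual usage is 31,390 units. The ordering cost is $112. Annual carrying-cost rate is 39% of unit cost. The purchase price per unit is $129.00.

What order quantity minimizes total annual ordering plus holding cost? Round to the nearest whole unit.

H = i·C = 0.39 × $129 = $50.3100 per unit-year
EOQ = √(2DS/H) = √(2 × 31,390 × 112 / 50.31)
    = √(139,760.68) ≈ 373.85

374 units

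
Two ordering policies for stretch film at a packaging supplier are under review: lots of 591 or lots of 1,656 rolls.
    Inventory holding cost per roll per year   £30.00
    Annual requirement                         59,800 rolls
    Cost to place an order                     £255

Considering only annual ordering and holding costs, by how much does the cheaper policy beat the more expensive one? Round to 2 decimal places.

£618.70

TC(Q) = (D/Q)S + (Q/2)H
TC(591) = (59,800/591)×255 + (591/2)×30 = £34,667.03
TC(1,656) = (59,800/1,656)×255 + (1,656/2)×30 = £34,048.33
Lots of 1,656 are cheaper by £618.70.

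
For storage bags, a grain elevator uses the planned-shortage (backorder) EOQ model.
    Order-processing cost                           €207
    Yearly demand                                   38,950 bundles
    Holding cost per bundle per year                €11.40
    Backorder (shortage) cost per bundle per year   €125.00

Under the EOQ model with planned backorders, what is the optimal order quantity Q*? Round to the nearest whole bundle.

Basic EOQ = √(2·38,950·207/11.4) = 1,189.328
Backorder adjustment √((H+b)/b) = √((11.4+125)/125) = 1.0446
Q* = 1,189.328 × 1.0446 ≈ 1,242.38

1,242 bundles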